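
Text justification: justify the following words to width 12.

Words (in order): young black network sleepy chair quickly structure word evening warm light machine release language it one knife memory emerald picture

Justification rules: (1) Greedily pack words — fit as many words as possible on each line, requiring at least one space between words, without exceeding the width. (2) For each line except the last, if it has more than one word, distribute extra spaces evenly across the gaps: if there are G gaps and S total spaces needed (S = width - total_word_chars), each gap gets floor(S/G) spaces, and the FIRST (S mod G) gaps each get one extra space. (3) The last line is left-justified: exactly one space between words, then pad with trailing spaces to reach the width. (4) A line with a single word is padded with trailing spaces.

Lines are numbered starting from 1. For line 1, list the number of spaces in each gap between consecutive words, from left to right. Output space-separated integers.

Answer: 2

Derivation:
Line 1: ['young', 'black'] (min_width=11, slack=1)
Line 2: ['network'] (min_width=7, slack=5)
Line 3: ['sleepy', 'chair'] (min_width=12, slack=0)
Line 4: ['quickly'] (min_width=7, slack=5)
Line 5: ['structure'] (min_width=9, slack=3)
Line 6: ['word', 'evening'] (min_width=12, slack=0)
Line 7: ['warm', 'light'] (min_width=10, slack=2)
Line 8: ['machine'] (min_width=7, slack=5)
Line 9: ['release'] (min_width=7, slack=5)
Line 10: ['language', 'it'] (min_width=11, slack=1)
Line 11: ['one', 'knife'] (min_width=9, slack=3)
Line 12: ['memory'] (min_width=6, slack=6)
Line 13: ['emerald'] (min_width=7, slack=5)
Line 14: ['picture'] (min_width=7, slack=5)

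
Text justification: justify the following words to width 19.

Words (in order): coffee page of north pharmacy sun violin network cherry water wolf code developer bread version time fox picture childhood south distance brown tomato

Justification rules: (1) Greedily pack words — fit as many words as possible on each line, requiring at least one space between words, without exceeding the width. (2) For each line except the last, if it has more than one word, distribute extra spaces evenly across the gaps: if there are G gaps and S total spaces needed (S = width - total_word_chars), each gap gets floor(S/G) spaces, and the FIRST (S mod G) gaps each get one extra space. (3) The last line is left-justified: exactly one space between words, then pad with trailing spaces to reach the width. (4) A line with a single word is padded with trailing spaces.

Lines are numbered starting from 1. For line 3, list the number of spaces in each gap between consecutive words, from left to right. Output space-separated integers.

Answer: 6

Derivation:
Line 1: ['coffee', 'page', 'of'] (min_width=14, slack=5)
Line 2: ['north', 'pharmacy', 'sun'] (min_width=18, slack=1)
Line 3: ['violin', 'network'] (min_width=14, slack=5)
Line 4: ['cherry', 'water', 'wolf'] (min_width=17, slack=2)
Line 5: ['code', 'developer'] (min_width=14, slack=5)
Line 6: ['bread', 'version', 'time'] (min_width=18, slack=1)
Line 7: ['fox', 'picture'] (min_width=11, slack=8)
Line 8: ['childhood', 'south'] (min_width=15, slack=4)
Line 9: ['distance', 'brown'] (min_width=14, slack=5)
Line 10: ['tomato'] (min_width=6, slack=13)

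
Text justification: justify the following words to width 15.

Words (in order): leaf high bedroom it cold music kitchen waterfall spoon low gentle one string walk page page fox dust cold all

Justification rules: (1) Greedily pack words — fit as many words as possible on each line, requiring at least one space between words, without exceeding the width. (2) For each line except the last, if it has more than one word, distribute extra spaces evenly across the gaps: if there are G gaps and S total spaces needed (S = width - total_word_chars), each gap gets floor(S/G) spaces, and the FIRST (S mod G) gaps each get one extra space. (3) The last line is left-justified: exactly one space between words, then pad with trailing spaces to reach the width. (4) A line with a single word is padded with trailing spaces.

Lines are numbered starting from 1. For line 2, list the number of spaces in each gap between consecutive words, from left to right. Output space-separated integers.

Line 1: ['leaf', 'high'] (min_width=9, slack=6)
Line 2: ['bedroom', 'it', 'cold'] (min_width=15, slack=0)
Line 3: ['music', 'kitchen'] (min_width=13, slack=2)
Line 4: ['waterfall', 'spoon'] (min_width=15, slack=0)
Line 5: ['low', 'gentle', 'one'] (min_width=14, slack=1)
Line 6: ['string', 'walk'] (min_width=11, slack=4)
Line 7: ['page', 'page', 'fox'] (min_width=13, slack=2)
Line 8: ['dust', 'cold', 'all'] (min_width=13, slack=2)

Answer: 1 1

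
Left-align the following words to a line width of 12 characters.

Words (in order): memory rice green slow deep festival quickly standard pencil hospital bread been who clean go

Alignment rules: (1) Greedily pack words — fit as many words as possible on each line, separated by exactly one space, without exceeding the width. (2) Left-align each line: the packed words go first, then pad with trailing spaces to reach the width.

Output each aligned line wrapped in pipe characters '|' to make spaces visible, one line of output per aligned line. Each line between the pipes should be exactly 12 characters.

Line 1: ['memory', 'rice'] (min_width=11, slack=1)
Line 2: ['green', 'slow'] (min_width=10, slack=2)
Line 3: ['deep'] (min_width=4, slack=8)
Line 4: ['festival'] (min_width=8, slack=4)
Line 5: ['quickly'] (min_width=7, slack=5)
Line 6: ['standard'] (min_width=8, slack=4)
Line 7: ['pencil'] (min_width=6, slack=6)
Line 8: ['hospital'] (min_width=8, slack=4)
Line 9: ['bread', 'been'] (min_width=10, slack=2)
Line 10: ['who', 'clean', 'go'] (min_width=12, slack=0)

Answer: |memory rice |
|green slow  |
|deep        |
|festival    |
|quickly     |
|standard    |
|pencil      |
|hospital    |
|bread been  |
|who clean go|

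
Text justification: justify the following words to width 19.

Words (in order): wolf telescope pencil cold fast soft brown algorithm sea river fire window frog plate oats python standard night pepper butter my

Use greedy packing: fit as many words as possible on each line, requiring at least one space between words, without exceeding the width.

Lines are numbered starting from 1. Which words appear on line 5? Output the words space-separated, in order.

Answer: fire window frog

Derivation:
Line 1: ['wolf', 'telescope'] (min_width=14, slack=5)
Line 2: ['pencil', 'cold', 'fast'] (min_width=16, slack=3)
Line 3: ['soft', 'brown'] (min_width=10, slack=9)
Line 4: ['algorithm', 'sea', 'river'] (min_width=19, slack=0)
Line 5: ['fire', 'window', 'frog'] (min_width=16, slack=3)
Line 6: ['plate', 'oats', 'python'] (min_width=17, slack=2)
Line 7: ['standard', 'night'] (min_width=14, slack=5)
Line 8: ['pepper', 'butter', 'my'] (min_width=16, slack=3)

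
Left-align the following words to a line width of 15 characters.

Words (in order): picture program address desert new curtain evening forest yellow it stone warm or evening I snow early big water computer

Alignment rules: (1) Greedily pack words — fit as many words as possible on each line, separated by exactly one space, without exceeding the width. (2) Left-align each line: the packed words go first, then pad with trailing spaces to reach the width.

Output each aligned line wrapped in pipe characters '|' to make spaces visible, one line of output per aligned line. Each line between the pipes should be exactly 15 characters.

Answer: |picture program|
|address desert |
|new curtain    |
|evening forest |
|yellow it stone|
|warm or evening|
|I snow early   |
|big water      |
|computer       |

Derivation:
Line 1: ['picture', 'program'] (min_width=15, slack=0)
Line 2: ['address', 'desert'] (min_width=14, slack=1)
Line 3: ['new', 'curtain'] (min_width=11, slack=4)
Line 4: ['evening', 'forest'] (min_width=14, slack=1)
Line 5: ['yellow', 'it', 'stone'] (min_width=15, slack=0)
Line 6: ['warm', 'or', 'evening'] (min_width=15, slack=0)
Line 7: ['I', 'snow', 'early'] (min_width=12, slack=3)
Line 8: ['big', 'water'] (min_width=9, slack=6)
Line 9: ['computer'] (min_width=8, slack=7)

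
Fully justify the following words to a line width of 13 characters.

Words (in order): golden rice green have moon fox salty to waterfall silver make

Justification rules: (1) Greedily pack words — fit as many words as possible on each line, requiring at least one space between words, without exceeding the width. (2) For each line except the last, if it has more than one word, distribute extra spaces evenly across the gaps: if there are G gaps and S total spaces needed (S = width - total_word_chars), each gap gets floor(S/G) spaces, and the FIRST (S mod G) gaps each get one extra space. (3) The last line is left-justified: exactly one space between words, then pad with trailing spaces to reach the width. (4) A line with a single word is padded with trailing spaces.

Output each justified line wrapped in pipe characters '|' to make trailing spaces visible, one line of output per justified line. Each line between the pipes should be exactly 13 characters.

Answer: |golden   rice|
|green    have|
|moon      fox|
|salty      to|
|waterfall    |
|silver make  |

Derivation:
Line 1: ['golden', 'rice'] (min_width=11, slack=2)
Line 2: ['green', 'have'] (min_width=10, slack=3)
Line 3: ['moon', 'fox'] (min_width=8, slack=5)
Line 4: ['salty', 'to'] (min_width=8, slack=5)
Line 5: ['waterfall'] (min_width=9, slack=4)
Line 6: ['silver', 'make'] (min_width=11, slack=2)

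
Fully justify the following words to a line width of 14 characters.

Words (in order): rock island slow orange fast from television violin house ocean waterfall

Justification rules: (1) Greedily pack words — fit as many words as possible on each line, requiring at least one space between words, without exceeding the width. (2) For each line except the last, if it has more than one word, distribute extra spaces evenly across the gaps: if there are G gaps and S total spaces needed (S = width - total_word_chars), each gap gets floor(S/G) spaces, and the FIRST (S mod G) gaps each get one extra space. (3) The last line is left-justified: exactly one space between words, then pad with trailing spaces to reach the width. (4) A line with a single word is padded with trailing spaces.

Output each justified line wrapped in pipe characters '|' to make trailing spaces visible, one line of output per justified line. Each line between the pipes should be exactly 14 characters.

Answer: |rock    island|
|slow    orange|
|fast      from|
|television    |
|violin   house|
|ocean         |
|waterfall     |

Derivation:
Line 1: ['rock', 'island'] (min_width=11, slack=3)
Line 2: ['slow', 'orange'] (min_width=11, slack=3)
Line 3: ['fast', 'from'] (min_width=9, slack=5)
Line 4: ['television'] (min_width=10, slack=4)
Line 5: ['violin', 'house'] (min_width=12, slack=2)
Line 6: ['ocean'] (min_width=5, slack=9)
Line 7: ['waterfall'] (min_width=9, slack=5)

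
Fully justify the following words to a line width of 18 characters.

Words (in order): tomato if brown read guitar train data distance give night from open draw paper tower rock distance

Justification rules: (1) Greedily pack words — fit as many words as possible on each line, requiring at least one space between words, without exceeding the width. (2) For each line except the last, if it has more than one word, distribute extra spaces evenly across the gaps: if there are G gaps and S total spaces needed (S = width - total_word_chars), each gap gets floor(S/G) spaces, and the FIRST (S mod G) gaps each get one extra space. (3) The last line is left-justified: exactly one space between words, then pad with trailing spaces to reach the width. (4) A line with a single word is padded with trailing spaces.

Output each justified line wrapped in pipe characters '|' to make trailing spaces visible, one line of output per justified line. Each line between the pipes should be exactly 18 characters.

Answer: |tomato   if  brown|
|read  guitar train|
|data distance give|
|night   from  open|
|draw  paper  tower|
|rock distance     |

Derivation:
Line 1: ['tomato', 'if', 'brown'] (min_width=15, slack=3)
Line 2: ['read', 'guitar', 'train'] (min_width=17, slack=1)
Line 3: ['data', 'distance', 'give'] (min_width=18, slack=0)
Line 4: ['night', 'from', 'open'] (min_width=15, slack=3)
Line 5: ['draw', 'paper', 'tower'] (min_width=16, slack=2)
Line 6: ['rock', 'distance'] (min_width=13, slack=5)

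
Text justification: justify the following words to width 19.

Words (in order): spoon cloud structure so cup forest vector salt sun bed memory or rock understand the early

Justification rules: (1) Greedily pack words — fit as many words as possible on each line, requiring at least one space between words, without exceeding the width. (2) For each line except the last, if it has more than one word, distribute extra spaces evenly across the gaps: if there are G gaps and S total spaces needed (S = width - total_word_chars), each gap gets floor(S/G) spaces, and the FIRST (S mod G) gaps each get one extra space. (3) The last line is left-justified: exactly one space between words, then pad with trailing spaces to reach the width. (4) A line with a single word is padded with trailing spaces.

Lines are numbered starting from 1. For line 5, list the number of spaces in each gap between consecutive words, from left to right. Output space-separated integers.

Line 1: ['spoon', 'cloud'] (min_width=11, slack=8)
Line 2: ['structure', 'so', 'cup'] (min_width=16, slack=3)
Line 3: ['forest', 'vector', 'salt'] (min_width=18, slack=1)
Line 4: ['sun', 'bed', 'memory', 'or'] (min_width=17, slack=2)
Line 5: ['rock', 'understand', 'the'] (min_width=19, slack=0)
Line 6: ['early'] (min_width=5, slack=14)

Answer: 1 1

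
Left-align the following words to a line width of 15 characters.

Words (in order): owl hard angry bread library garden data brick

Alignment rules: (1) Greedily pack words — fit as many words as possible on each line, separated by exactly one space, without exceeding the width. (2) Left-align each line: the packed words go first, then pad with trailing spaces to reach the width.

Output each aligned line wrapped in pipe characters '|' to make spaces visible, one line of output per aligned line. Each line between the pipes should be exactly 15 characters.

Line 1: ['owl', 'hard', 'angry'] (min_width=14, slack=1)
Line 2: ['bread', 'library'] (min_width=13, slack=2)
Line 3: ['garden', 'data'] (min_width=11, slack=4)
Line 4: ['brick'] (min_width=5, slack=10)

Answer: |owl hard angry |
|bread library  |
|garden data    |
|brick          |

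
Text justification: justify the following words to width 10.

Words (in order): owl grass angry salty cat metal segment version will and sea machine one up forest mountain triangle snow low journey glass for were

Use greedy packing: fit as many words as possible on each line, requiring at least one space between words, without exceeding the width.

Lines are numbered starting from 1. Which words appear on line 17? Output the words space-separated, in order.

Line 1: ['owl', 'grass'] (min_width=9, slack=1)
Line 2: ['angry'] (min_width=5, slack=5)
Line 3: ['salty', 'cat'] (min_width=9, slack=1)
Line 4: ['metal'] (min_width=5, slack=5)
Line 5: ['segment'] (min_width=7, slack=3)
Line 6: ['version'] (min_width=7, slack=3)
Line 7: ['will', 'and'] (min_width=8, slack=2)
Line 8: ['sea'] (min_width=3, slack=7)
Line 9: ['machine'] (min_width=7, slack=3)
Line 10: ['one', 'up'] (min_width=6, slack=4)
Line 11: ['forest'] (min_width=6, slack=4)
Line 12: ['mountain'] (min_width=8, slack=2)
Line 13: ['triangle'] (min_width=8, slack=2)
Line 14: ['snow', 'low'] (min_width=8, slack=2)
Line 15: ['journey'] (min_width=7, slack=3)
Line 16: ['glass', 'for'] (min_width=9, slack=1)
Line 17: ['were'] (min_width=4, slack=6)

Answer: were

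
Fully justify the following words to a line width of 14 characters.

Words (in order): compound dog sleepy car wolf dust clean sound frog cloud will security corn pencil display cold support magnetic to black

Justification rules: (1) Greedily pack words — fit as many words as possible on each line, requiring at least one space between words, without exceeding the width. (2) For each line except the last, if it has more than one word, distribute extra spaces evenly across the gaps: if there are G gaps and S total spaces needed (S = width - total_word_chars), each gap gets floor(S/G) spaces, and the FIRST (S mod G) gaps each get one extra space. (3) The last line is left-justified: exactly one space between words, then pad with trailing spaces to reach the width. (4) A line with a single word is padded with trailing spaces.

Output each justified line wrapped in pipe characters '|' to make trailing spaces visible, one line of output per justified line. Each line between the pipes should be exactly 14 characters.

Line 1: ['compound', 'dog'] (min_width=12, slack=2)
Line 2: ['sleepy', 'car'] (min_width=10, slack=4)
Line 3: ['wolf', 'dust'] (min_width=9, slack=5)
Line 4: ['clean', 'sound'] (min_width=11, slack=3)
Line 5: ['frog', 'cloud'] (min_width=10, slack=4)
Line 6: ['will', 'security'] (min_width=13, slack=1)
Line 7: ['corn', 'pencil'] (min_width=11, slack=3)
Line 8: ['display', 'cold'] (min_width=12, slack=2)
Line 9: ['support'] (min_width=7, slack=7)
Line 10: ['magnetic', 'to'] (min_width=11, slack=3)
Line 11: ['black'] (min_width=5, slack=9)

Answer: |compound   dog|
|sleepy     car|
|wolf      dust|
|clean    sound|
|frog     cloud|
|will  security|
|corn    pencil|
|display   cold|
|support       |
|magnetic    to|
|black         |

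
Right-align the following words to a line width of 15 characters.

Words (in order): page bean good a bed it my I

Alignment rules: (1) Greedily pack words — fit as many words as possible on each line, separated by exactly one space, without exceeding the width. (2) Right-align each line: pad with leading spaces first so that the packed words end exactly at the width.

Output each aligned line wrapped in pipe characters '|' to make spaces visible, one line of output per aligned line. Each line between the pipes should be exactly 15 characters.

Line 1: ['page', 'bean', 'good'] (min_width=14, slack=1)
Line 2: ['a', 'bed', 'it', 'my', 'I'] (min_width=13, slack=2)

Answer: | page bean good|
|  a bed it my I|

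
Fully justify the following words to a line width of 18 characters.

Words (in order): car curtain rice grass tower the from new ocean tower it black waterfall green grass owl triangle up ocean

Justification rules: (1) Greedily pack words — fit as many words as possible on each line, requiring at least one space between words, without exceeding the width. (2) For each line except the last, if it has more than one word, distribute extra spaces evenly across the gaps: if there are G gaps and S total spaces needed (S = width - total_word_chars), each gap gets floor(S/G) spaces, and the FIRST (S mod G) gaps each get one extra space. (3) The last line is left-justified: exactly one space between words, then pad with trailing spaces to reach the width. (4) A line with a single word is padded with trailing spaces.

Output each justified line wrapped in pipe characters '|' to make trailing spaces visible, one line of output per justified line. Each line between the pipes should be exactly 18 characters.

Answer: |car  curtain  rice|
|grass   tower  the|
|from   new   ocean|
|tower   it   black|
|waterfall    green|
|grass owl triangle|
|up ocean          |

Derivation:
Line 1: ['car', 'curtain', 'rice'] (min_width=16, slack=2)
Line 2: ['grass', 'tower', 'the'] (min_width=15, slack=3)
Line 3: ['from', 'new', 'ocean'] (min_width=14, slack=4)
Line 4: ['tower', 'it', 'black'] (min_width=14, slack=4)
Line 5: ['waterfall', 'green'] (min_width=15, slack=3)
Line 6: ['grass', 'owl', 'triangle'] (min_width=18, slack=0)
Line 7: ['up', 'ocean'] (min_width=8, slack=10)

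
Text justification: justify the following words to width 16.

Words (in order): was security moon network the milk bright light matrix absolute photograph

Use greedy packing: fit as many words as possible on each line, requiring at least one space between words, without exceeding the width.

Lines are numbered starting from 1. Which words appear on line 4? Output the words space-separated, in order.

Line 1: ['was', 'security'] (min_width=12, slack=4)
Line 2: ['moon', 'network', 'the'] (min_width=16, slack=0)
Line 3: ['milk', 'bright'] (min_width=11, slack=5)
Line 4: ['light', 'matrix'] (min_width=12, slack=4)
Line 5: ['absolute'] (min_width=8, slack=8)
Line 6: ['photograph'] (min_width=10, slack=6)

Answer: light matrix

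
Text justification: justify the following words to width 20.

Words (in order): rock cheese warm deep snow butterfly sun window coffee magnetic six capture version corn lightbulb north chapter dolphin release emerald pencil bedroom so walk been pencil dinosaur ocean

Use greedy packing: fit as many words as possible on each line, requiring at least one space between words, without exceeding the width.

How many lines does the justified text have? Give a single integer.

Line 1: ['rock', 'cheese', 'warm'] (min_width=16, slack=4)
Line 2: ['deep', 'snow', 'butterfly'] (min_width=19, slack=1)
Line 3: ['sun', 'window', 'coffee'] (min_width=17, slack=3)
Line 4: ['magnetic', 'six', 'capture'] (min_width=20, slack=0)
Line 5: ['version', 'corn'] (min_width=12, slack=8)
Line 6: ['lightbulb', 'north'] (min_width=15, slack=5)
Line 7: ['chapter', 'dolphin'] (min_width=15, slack=5)
Line 8: ['release', 'emerald'] (min_width=15, slack=5)
Line 9: ['pencil', 'bedroom', 'so'] (min_width=17, slack=3)
Line 10: ['walk', 'been', 'pencil'] (min_width=16, slack=4)
Line 11: ['dinosaur', 'ocean'] (min_width=14, slack=6)
Total lines: 11

Answer: 11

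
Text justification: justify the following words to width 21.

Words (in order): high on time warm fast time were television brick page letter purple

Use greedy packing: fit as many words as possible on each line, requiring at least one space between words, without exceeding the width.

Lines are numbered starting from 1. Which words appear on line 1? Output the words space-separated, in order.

Answer: high on time warm

Derivation:
Line 1: ['high', 'on', 'time', 'warm'] (min_width=17, slack=4)
Line 2: ['fast', 'time', 'were'] (min_width=14, slack=7)
Line 3: ['television', 'brick', 'page'] (min_width=21, slack=0)
Line 4: ['letter', 'purple'] (min_width=13, slack=8)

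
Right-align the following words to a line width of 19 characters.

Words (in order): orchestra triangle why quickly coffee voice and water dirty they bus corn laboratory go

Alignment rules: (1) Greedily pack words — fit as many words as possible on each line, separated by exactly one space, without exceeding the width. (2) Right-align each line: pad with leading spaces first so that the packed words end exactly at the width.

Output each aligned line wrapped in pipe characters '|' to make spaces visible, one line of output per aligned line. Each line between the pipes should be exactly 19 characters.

Line 1: ['orchestra', 'triangle'] (min_width=18, slack=1)
Line 2: ['why', 'quickly', 'coffee'] (min_width=18, slack=1)
Line 3: ['voice', 'and', 'water'] (min_width=15, slack=4)
Line 4: ['dirty', 'they', 'bus', 'corn'] (min_width=19, slack=0)
Line 5: ['laboratory', 'go'] (min_width=13, slack=6)

Answer: | orchestra triangle|
| why quickly coffee|
|    voice and water|
|dirty they bus corn|
|      laboratory go|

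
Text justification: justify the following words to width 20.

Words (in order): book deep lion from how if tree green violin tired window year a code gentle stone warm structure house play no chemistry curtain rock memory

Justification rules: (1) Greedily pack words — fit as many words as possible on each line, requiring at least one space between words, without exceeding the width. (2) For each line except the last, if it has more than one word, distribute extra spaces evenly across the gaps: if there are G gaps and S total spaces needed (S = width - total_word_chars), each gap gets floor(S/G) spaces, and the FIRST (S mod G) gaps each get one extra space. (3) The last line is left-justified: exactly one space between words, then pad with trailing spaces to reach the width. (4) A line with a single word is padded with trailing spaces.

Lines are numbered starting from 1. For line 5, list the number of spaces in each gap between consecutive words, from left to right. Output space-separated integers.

Answer: 1 1

Derivation:
Line 1: ['book', 'deep', 'lion', 'from'] (min_width=19, slack=1)
Line 2: ['how', 'if', 'tree', 'green'] (min_width=17, slack=3)
Line 3: ['violin', 'tired', 'window'] (min_width=19, slack=1)
Line 4: ['year', 'a', 'code', 'gentle'] (min_width=18, slack=2)
Line 5: ['stone', 'warm', 'structure'] (min_width=20, slack=0)
Line 6: ['house', 'play', 'no'] (min_width=13, slack=7)
Line 7: ['chemistry', 'curtain'] (min_width=17, slack=3)
Line 8: ['rock', 'memory'] (min_width=11, slack=9)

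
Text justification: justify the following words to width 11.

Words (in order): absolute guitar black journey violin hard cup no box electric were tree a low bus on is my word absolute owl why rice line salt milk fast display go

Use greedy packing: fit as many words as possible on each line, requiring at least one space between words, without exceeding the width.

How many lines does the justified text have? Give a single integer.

Answer: 16

Derivation:
Line 1: ['absolute'] (min_width=8, slack=3)
Line 2: ['guitar'] (min_width=6, slack=5)
Line 3: ['black'] (min_width=5, slack=6)
Line 4: ['journey'] (min_width=7, slack=4)
Line 5: ['violin', 'hard'] (min_width=11, slack=0)
Line 6: ['cup', 'no', 'box'] (min_width=10, slack=1)
Line 7: ['electric'] (min_width=8, slack=3)
Line 8: ['were', 'tree', 'a'] (min_width=11, slack=0)
Line 9: ['low', 'bus', 'on'] (min_width=10, slack=1)
Line 10: ['is', 'my', 'word'] (min_width=10, slack=1)
Line 11: ['absolute'] (min_width=8, slack=3)
Line 12: ['owl', 'why'] (min_width=7, slack=4)
Line 13: ['rice', 'line'] (min_width=9, slack=2)
Line 14: ['salt', 'milk'] (min_width=9, slack=2)
Line 15: ['fast'] (min_width=4, slack=7)
Line 16: ['display', 'go'] (min_width=10, slack=1)
Total lines: 16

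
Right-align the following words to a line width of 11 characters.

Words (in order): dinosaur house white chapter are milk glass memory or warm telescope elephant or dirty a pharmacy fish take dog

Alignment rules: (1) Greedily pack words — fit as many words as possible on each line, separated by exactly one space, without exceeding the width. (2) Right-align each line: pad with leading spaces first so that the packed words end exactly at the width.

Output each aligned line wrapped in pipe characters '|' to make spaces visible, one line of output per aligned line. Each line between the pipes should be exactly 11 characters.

Answer: |   dinosaur|
|house white|
|chapter are|
| milk glass|
|  memory or|
|       warm|
|  telescope|
|elephant or|
|    dirty a|
|   pharmacy|
|  fish take|
|        dog|

Derivation:
Line 1: ['dinosaur'] (min_width=8, slack=3)
Line 2: ['house', 'white'] (min_width=11, slack=0)
Line 3: ['chapter', 'are'] (min_width=11, slack=0)
Line 4: ['milk', 'glass'] (min_width=10, slack=1)
Line 5: ['memory', 'or'] (min_width=9, slack=2)
Line 6: ['warm'] (min_width=4, slack=7)
Line 7: ['telescope'] (min_width=9, slack=2)
Line 8: ['elephant', 'or'] (min_width=11, slack=0)
Line 9: ['dirty', 'a'] (min_width=7, slack=4)
Line 10: ['pharmacy'] (min_width=8, slack=3)
Line 11: ['fish', 'take'] (min_width=9, slack=2)
Line 12: ['dog'] (min_width=3, slack=8)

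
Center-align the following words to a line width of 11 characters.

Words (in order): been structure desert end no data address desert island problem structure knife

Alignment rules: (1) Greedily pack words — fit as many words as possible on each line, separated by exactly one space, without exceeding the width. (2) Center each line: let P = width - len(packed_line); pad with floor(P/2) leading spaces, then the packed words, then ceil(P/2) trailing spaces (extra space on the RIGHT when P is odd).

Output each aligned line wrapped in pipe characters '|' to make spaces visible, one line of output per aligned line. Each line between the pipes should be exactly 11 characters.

Answer: |   been    |
| structure |
|desert end |
|  no data  |
|  address  |
|  desert   |
|  island   |
|  problem  |
| structure |
|   knife   |

Derivation:
Line 1: ['been'] (min_width=4, slack=7)
Line 2: ['structure'] (min_width=9, slack=2)
Line 3: ['desert', 'end'] (min_width=10, slack=1)
Line 4: ['no', 'data'] (min_width=7, slack=4)
Line 5: ['address'] (min_width=7, slack=4)
Line 6: ['desert'] (min_width=6, slack=5)
Line 7: ['island'] (min_width=6, slack=5)
Line 8: ['problem'] (min_width=7, slack=4)
Line 9: ['structure'] (min_width=9, slack=2)
Line 10: ['knife'] (min_width=5, slack=6)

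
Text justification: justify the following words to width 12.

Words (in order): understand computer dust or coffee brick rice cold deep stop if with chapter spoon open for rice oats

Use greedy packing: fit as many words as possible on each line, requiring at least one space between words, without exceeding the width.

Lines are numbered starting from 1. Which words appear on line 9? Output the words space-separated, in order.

Line 1: ['understand'] (min_width=10, slack=2)
Line 2: ['computer'] (min_width=8, slack=4)
Line 3: ['dust', 'or'] (min_width=7, slack=5)
Line 4: ['coffee', 'brick'] (min_width=12, slack=0)
Line 5: ['rice', 'cold'] (min_width=9, slack=3)
Line 6: ['deep', 'stop', 'if'] (min_width=12, slack=0)
Line 7: ['with', 'chapter'] (min_width=12, slack=0)
Line 8: ['spoon', 'open'] (min_width=10, slack=2)
Line 9: ['for', 'rice'] (min_width=8, slack=4)
Line 10: ['oats'] (min_width=4, slack=8)

Answer: for rice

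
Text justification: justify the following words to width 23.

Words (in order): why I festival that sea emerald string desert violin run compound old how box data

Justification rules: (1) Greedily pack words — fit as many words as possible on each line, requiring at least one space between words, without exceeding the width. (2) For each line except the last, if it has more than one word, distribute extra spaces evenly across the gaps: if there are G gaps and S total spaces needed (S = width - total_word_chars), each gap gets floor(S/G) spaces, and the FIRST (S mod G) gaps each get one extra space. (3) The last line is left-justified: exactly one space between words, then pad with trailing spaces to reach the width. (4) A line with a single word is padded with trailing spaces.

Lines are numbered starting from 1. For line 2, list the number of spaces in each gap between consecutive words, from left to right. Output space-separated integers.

Answer: 2 2

Derivation:
Line 1: ['why', 'I', 'festival', 'that', 'sea'] (min_width=23, slack=0)
Line 2: ['emerald', 'string', 'desert'] (min_width=21, slack=2)
Line 3: ['violin', 'run', 'compound', 'old'] (min_width=23, slack=0)
Line 4: ['how', 'box', 'data'] (min_width=12, slack=11)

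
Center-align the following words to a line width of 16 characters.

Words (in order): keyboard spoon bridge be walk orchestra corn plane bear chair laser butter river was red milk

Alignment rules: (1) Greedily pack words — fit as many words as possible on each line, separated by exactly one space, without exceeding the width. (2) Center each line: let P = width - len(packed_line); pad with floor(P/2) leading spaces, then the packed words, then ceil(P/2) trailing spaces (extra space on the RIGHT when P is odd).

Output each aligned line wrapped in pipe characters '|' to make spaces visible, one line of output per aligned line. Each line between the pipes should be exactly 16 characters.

Answer: | keyboard spoon |
| bridge be walk |
| orchestra corn |
|plane bear chair|
|  laser butter  |
| river was red  |
|      milk      |

Derivation:
Line 1: ['keyboard', 'spoon'] (min_width=14, slack=2)
Line 2: ['bridge', 'be', 'walk'] (min_width=14, slack=2)
Line 3: ['orchestra', 'corn'] (min_width=14, slack=2)
Line 4: ['plane', 'bear', 'chair'] (min_width=16, slack=0)
Line 5: ['laser', 'butter'] (min_width=12, slack=4)
Line 6: ['river', 'was', 'red'] (min_width=13, slack=3)
Line 7: ['milk'] (min_width=4, slack=12)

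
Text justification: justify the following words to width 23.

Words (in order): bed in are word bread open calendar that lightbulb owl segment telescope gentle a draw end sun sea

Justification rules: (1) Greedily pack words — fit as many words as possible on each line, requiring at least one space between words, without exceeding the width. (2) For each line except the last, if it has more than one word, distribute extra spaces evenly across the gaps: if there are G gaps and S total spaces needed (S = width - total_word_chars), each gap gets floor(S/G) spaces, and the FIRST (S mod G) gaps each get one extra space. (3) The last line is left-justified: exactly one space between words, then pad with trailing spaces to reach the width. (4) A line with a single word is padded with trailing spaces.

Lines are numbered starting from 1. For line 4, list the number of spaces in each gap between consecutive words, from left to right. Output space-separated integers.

Line 1: ['bed', 'in', 'are', 'word', 'bread'] (min_width=21, slack=2)
Line 2: ['open', 'calendar', 'that'] (min_width=18, slack=5)
Line 3: ['lightbulb', 'owl', 'segment'] (min_width=21, slack=2)
Line 4: ['telescope', 'gentle', 'a', 'draw'] (min_width=23, slack=0)
Line 5: ['end', 'sun', 'sea'] (min_width=11, slack=12)

Answer: 1 1 1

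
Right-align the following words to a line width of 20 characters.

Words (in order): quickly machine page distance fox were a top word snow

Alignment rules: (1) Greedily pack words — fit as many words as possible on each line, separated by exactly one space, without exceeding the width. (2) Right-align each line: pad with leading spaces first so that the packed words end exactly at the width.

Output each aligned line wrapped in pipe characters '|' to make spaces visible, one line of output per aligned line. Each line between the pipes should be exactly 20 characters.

Line 1: ['quickly', 'machine', 'page'] (min_width=20, slack=0)
Line 2: ['distance', 'fox', 'were', 'a'] (min_width=19, slack=1)
Line 3: ['top', 'word', 'snow'] (min_width=13, slack=7)

Answer: |quickly machine page|
| distance fox were a|
|       top word snow|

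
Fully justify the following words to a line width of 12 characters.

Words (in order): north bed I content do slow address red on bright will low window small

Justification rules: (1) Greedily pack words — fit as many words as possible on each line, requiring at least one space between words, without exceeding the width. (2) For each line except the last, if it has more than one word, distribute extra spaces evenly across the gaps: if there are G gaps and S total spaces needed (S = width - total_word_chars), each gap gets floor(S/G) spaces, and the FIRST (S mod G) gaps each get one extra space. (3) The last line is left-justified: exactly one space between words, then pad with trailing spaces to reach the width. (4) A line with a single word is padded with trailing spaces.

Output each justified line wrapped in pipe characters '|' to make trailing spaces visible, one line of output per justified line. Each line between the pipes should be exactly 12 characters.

Line 1: ['north', 'bed', 'I'] (min_width=11, slack=1)
Line 2: ['content', 'do'] (min_width=10, slack=2)
Line 3: ['slow', 'address'] (min_width=12, slack=0)
Line 4: ['red', 'on'] (min_width=6, slack=6)
Line 5: ['bright', 'will'] (min_width=11, slack=1)
Line 6: ['low', 'window'] (min_width=10, slack=2)
Line 7: ['small'] (min_width=5, slack=7)

Answer: |north  bed I|
|content   do|
|slow address|
|red       on|
|bright  will|
|low   window|
|small       |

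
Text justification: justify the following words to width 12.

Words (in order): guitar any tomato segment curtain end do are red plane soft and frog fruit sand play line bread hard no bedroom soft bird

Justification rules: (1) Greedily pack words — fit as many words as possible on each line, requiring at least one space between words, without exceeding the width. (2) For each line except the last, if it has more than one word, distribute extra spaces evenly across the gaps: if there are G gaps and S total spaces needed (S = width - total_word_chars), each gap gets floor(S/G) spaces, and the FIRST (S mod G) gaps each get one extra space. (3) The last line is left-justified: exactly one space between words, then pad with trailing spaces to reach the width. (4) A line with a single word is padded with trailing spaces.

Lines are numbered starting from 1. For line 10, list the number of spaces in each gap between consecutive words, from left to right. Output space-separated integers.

Line 1: ['guitar', 'any'] (min_width=10, slack=2)
Line 2: ['tomato'] (min_width=6, slack=6)
Line 3: ['segment'] (min_width=7, slack=5)
Line 4: ['curtain', 'end'] (min_width=11, slack=1)
Line 5: ['do', 'are', 'red'] (min_width=10, slack=2)
Line 6: ['plane', 'soft'] (min_width=10, slack=2)
Line 7: ['and', 'frog'] (min_width=8, slack=4)
Line 8: ['fruit', 'sand'] (min_width=10, slack=2)
Line 9: ['play', 'line'] (min_width=9, slack=3)
Line 10: ['bread', 'hard'] (min_width=10, slack=2)
Line 11: ['no', 'bedroom'] (min_width=10, slack=2)
Line 12: ['soft', 'bird'] (min_width=9, slack=3)

Answer: 3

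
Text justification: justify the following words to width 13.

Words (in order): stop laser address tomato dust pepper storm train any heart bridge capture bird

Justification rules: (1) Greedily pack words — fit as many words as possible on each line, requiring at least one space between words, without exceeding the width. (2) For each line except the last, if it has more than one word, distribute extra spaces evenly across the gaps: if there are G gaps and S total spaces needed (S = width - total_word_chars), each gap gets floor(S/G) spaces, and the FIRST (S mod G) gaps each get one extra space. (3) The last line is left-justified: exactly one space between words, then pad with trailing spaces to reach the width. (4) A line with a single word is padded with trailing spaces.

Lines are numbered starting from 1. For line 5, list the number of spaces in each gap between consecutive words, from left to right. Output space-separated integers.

Line 1: ['stop', 'laser'] (min_width=10, slack=3)
Line 2: ['address'] (min_width=7, slack=6)
Line 3: ['tomato', 'dust'] (min_width=11, slack=2)
Line 4: ['pepper', 'storm'] (min_width=12, slack=1)
Line 5: ['train', 'any'] (min_width=9, slack=4)
Line 6: ['heart', 'bridge'] (min_width=12, slack=1)
Line 7: ['capture', 'bird'] (min_width=12, slack=1)

Answer: 5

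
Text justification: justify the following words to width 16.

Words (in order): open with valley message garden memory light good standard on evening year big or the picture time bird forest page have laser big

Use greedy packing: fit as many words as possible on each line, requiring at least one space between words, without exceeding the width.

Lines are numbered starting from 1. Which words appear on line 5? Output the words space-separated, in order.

Answer: evening year big

Derivation:
Line 1: ['open', 'with', 'valley'] (min_width=16, slack=0)
Line 2: ['message', 'garden'] (min_width=14, slack=2)
Line 3: ['memory', 'light'] (min_width=12, slack=4)
Line 4: ['good', 'standard', 'on'] (min_width=16, slack=0)
Line 5: ['evening', 'year', 'big'] (min_width=16, slack=0)
Line 6: ['or', 'the', 'picture'] (min_width=14, slack=2)
Line 7: ['time', 'bird', 'forest'] (min_width=16, slack=0)
Line 8: ['page', 'have', 'laser'] (min_width=15, slack=1)
Line 9: ['big'] (min_width=3, slack=13)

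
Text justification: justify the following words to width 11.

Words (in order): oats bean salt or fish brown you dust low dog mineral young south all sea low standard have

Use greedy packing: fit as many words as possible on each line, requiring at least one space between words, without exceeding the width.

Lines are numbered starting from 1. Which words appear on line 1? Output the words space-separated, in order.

Answer: oats bean

Derivation:
Line 1: ['oats', 'bean'] (min_width=9, slack=2)
Line 2: ['salt', 'or'] (min_width=7, slack=4)
Line 3: ['fish', 'brown'] (min_width=10, slack=1)
Line 4: ['you', 'dust'] (min_width=8, slack=3)
Line 5: ['low', 'dog'] (min_width=7, slack=4)
Line 6: ['mineral'] (min_width=7, slack=4)
Line 7: ['young', 'south'] (min_width=11, slack=0)
Line 8: ['all', 'sea', 'low'] (min_width=11, slack=0)
Line 9: ['standard'] (min_width=8, slack=3)
Line 10: ['have'] (min_width=4, slack=7)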